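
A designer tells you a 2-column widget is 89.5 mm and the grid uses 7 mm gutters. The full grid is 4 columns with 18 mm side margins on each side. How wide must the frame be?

222 mm

89.5 − 1·7 = 82.5; ÷2 gives c = 41.25 mm.
Adding margins, columns and gutters: 36 + 165 + 21 = 222 mm.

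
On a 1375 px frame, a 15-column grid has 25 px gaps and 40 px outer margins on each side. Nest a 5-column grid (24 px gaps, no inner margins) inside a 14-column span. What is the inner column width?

222.2 px

Subtract both margins: 1375 − 2·40 = 1295 px.
15c + 14·25 = 1295 → 15c = 945 → c = 63 px.
Span of 14: 14·63 + 13·25 = 882 + 325 = 1207 px.
5d + 4·24 = 1207 → 5d = 1111 → d = 222.2 px.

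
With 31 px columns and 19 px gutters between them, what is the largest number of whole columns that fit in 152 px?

3 columns: 3·31 + 2·19 = 131 px ≤ 152.
4 columns: 181 px > 152. So 3.

3 columns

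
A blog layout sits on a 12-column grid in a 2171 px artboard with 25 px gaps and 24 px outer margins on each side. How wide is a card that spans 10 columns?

1765 px

Take off 48 px of margins, leaving 2123 px.
2123 − 11·25 = 1848; ÷12 gives c = 154 px.
10 columns plus 9 gaps: 1540 + 225 = 1765 px.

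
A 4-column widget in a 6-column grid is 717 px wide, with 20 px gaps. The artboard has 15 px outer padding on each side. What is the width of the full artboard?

4 columns + 3 gaps: 4c + 3·20 = 717.
4c = 717 − 60 = 657, so c = 164.25 px.
Total width: 2·15 + 6·164.25 + 5·20 = 1115.5 px.

1115.5 px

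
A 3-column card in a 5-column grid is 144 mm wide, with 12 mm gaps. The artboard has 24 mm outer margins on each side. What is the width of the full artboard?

144 − 2·12 = 120; ÷3 gives c = 40 mm.
Total width: 2·24 + 5·40 + 4·12 = 296 mm.

296 mm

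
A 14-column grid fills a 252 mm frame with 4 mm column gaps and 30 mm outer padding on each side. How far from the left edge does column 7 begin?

114 mm

Subtract both margins: 252 − 2·30 = 192 mm.
Subtracting 13 column gaps of 4 leaves 140 for 14 columns, so c = 10 mm.
Column 7 starts at margin + 6·(column + gutter) = 30 + 6·14 = 114 mm.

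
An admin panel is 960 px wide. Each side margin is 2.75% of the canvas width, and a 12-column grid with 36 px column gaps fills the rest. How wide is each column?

42.6 px

Margins: 2.75% × 960 = 26.4 px each, so content = 960 − 52.8 = 907.2 px.
907.2 − 11·36 = 511.2; ÷12 gives c = 42.6 px.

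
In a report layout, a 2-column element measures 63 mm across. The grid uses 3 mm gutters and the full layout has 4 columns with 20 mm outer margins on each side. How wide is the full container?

Subtracting 1 gutter of 3 leaves 60 for 2 columns, so c = 30 mm.
Total width: 2·20 + 4·30 + 3·3 = 169 mm.

169 mm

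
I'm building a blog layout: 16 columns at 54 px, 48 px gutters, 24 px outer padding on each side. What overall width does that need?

Adding margins, columns and gutters: 48 + 864 + 720 = 1632 px.

1632 px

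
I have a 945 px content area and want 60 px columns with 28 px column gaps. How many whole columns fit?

11 columns: 11·60 + 10·28 = 940 px ≤ 945.
12 columns: 1028 px > 945. So 11.

11 columns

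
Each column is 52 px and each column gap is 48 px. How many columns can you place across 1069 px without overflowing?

11 columns

Each extra column adds 52 + 48 = 100 px.
(1069 + 48) / 100 = 11.17, so 11 columns fit.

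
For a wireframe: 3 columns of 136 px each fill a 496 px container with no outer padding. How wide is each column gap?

44 px

3·136 + 2g = 496 → 2g = 88 → g = 44 px.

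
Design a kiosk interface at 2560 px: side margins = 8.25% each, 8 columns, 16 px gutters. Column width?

253.2 px

2560 × (1 − 2·8.25%) = 2560 × 83.5% = 2137.6 px for the columns.
8c + 7·16 = 2137.6 → 8c = 2025.6 → c = 253.2 px.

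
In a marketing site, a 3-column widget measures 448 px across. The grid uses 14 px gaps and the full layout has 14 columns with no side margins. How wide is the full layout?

2142 px

3c + 2·14 = 448 → 3c = 420 → c = 140 px.
Summing: 1960 + 182 = 2142 px.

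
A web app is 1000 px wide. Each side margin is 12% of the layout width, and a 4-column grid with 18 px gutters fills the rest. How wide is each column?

1000 × (1 − 2·12%) = 1000 × 76% = 760 px for the columns.
4c + 3·18 = 760 → 4c = 706 → c = 176.5 px.

176.5 px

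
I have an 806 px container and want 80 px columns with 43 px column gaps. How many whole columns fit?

6 columns

k columns need k·80 + (k−1)·43 = k·123 − 43.
k·123 − 43 ≤ 806 → k ≤ 849 / 123 ≈ 6.90, so k = 6.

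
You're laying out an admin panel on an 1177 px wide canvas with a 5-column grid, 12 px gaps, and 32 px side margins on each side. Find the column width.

Subtract both margins: 1177 − 2·32 = 1113 px.
Subtracting 4 gaps of 12 leaves 1065 for 5 columns, so c = 213 px.

213 px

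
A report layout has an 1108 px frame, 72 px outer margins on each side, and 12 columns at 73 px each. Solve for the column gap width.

8 px

Take off 144 px of margins, leaving 964 px.
12·73 + 11g = 964 → 11g = 88 → g = 8 px.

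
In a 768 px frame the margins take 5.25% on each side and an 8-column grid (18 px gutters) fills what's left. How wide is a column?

768 × (1 − 2·5.25%) = 768 × 89.5% = 687.36 px for the columns.
Subtracting 7 gutters of 18 leaves 561.36 for 8 columns, so c = 70.17 px.

70.17 px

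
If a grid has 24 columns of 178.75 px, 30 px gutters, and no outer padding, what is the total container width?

4980 px

Container = 24·178.75 + 23·30 = 4290 + 690 = 4980 px.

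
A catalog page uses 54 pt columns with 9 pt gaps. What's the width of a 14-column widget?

873 pt

Span of 14: 14·54 + 13·9 = 756 + 117 = 873 pt.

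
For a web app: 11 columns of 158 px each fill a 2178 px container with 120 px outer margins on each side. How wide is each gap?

20 px

Take off 240 px of margins, leaving 1938 px.
11·158 + 10g = 1938 → 10g = 200 → g = 20 px.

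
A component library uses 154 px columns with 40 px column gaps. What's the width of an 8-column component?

Span of 8: 8·154 + 7·40 = 1232 + 280 = 1512 px.

1512 px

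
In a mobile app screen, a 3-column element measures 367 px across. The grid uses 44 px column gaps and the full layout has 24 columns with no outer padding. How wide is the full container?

3244 px

Subtracting 2 column gaps of 44 leaves 279 for 3 columns, so c = 93 px.
Total width: 24·93 + 23·44 = 3244 px.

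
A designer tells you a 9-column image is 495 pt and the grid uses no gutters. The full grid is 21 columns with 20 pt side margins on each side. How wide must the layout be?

With no gutters, each column is 495/9 = 55 pt.
Total width: 2·20 + 21·55 = 1195 pt.

1195 pt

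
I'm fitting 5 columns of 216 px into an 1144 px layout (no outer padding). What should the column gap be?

5 columns take 5·216 = 1080 px; remaining 64 splits into 4 column gaps.
g = 64 / 4 = 16 px.

16 px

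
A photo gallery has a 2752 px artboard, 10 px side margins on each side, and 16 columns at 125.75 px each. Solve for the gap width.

Take off 20 px of margins, leaving 2732 px.
16 columns take 16·125.75 = 2012 px; remaining 720 splits into 15 gaps.
g = 720 / 15 = 48 px.

48 px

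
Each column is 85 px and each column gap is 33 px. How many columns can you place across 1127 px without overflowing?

9 columns: 9·85 + 8·33 = 1029 px ≤ 1127.
10 columns: 1147 px > 1127. So 9.

9 columns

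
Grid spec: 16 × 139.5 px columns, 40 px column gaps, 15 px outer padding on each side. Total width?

Total width: 2·15 + 16·139.5 + 15·40 = 2862 px.

2862 px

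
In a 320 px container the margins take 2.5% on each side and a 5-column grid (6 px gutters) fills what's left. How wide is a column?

56 px

320 × (1 − 2·2.5%) = 320 × 95% = 304 px for the columns.
Subtracting 4 gutters of 6 leaves 280 for 5 columns, so c = 56 px.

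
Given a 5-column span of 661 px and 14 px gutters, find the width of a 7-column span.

931 px

5c + 4·14 = 661 → 5c = 605 → c = 121 px.
Span of 7: 7·121 + 6·14 = 847 + 84 = 931 px.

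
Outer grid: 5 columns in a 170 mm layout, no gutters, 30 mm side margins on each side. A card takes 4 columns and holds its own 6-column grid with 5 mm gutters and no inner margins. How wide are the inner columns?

10.5 mm

Take off 60 mm of margins, leaving 110 mm.
110 / 5 = 22 mm per column.
4-column span = 4·22 = 88 mm.
6d + 5·5 = 88 → 6d = 63 → d = 10.5 mm.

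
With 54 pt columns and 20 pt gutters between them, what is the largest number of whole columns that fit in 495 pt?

Each extra column adds 54 + 20 = 74 pt.
(495 + 20) / 74 = 6.96, so 6 columns fit.

6 columns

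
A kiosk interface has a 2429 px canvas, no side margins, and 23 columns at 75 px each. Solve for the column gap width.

23·75 + 22g = 2429 → 22g = 704 → g = 32 px.

32 px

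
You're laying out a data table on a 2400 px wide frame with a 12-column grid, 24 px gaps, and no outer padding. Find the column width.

2400 − 11·24 = 2136; ÷12 gives c = 178 px.

178 px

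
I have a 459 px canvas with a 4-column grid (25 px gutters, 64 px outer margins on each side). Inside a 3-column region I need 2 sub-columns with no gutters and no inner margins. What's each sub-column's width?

Outer content = 459 − 2·64 = 331 px.
4 columns + 3 gutters: 4c + 3·25 = 331.
4c = 331 − 75 = 256, so c = 64 px.
Span of 3: 3·64 + 2·25 = 192 + 50 = 242 px.
242 / 2 = 121 px per column.

121 px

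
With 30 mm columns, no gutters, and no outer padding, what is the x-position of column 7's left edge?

Before column 7: 6 columns + 6 gutters.
Offset = 6·(30 + 0) = 6·30 = 180 mm.

180 mm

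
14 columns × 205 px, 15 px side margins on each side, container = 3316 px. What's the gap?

Inside the margins: 3316 − 30 = 3286 px.
14·205 + 13g = 3286 → 13g = 416 → g = 32 px.

32 px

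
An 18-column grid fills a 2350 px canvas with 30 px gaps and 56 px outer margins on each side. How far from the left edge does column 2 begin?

182 px

Subtract both margins: 2350 − 2·56 = 2238 px.
Subtracting 17 gaps of 30 leaves 1728 for 18 columns, so c = 96 px.
Each column+gutter stride is 126 px; 1 of them past the 56 px margin is 56 + 126 = 182 px.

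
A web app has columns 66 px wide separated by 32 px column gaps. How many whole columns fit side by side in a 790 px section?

8 columns

Each extra column adds 66 + 32 = 98 px.
(790 + 32) / 98 = 8.39, so 8 columns fit.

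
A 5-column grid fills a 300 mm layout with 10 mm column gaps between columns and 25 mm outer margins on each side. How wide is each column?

42 mm

Content width = 300 − 2·25 = 250 mm.
5 columns + 4 column gaps: 5c + 4·10 = 250.
5c = 250 − 40 = 210, so c = 42 mm.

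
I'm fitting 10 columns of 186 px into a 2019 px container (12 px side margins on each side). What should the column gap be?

15 px

Content width = 2019 − 2·12 = 1995 px.
10 columns take 10·186 = 1860 px; remaining 135 splits into 9 column gaps.
g = 135 / 9 = 15 px.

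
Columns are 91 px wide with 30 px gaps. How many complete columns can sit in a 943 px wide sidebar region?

k columns need k·91 + (k−1)·30 = k·121 − 30.
k·121 − 30 ≤ 943 → k ≤ 973 / 121 ≈ 8.04, so k = 8.

8 columns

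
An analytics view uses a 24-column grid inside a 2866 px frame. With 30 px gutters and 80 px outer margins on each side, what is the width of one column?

84 px

Content width = 2866 − 2·80 = 2706 px.
24 columns + 23 gutters: 24c + 23·30 = 2706.
24c = 2706 − 690 = 2016, so c = 84 px.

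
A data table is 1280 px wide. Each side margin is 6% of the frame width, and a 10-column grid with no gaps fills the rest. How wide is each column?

112.64 px

Margins: 6% × 1280 = 76.8 px each, so content = 1280 − 153.6 = 1126.4 px.
1126.4 / 10 = 112.64 px per column.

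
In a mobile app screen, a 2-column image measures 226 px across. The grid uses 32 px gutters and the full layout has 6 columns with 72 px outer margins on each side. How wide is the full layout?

Subtracting 1 gutter of 32 leaves 194 for 2 columns, so c = 97 px.
Adding margins, columns and gutters: 144 + 582 + 160 = 886 px.

886 px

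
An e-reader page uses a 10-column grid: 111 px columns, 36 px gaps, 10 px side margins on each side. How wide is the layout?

1454 px

Total width: 2·10 + 10·111 + 9·36 = 1454 px.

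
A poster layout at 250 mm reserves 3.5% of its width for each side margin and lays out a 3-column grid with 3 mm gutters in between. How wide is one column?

75.5 mm

Margins: 3.5% × 250 = 8.75 mm each, so content = 250 − 17.5 = 232.5 mm.
3 columns + 2 gutters: 3c + 2·3 = 232.5.
3c = 232.5 − 6 = 226.5, so c = 75.5 mm.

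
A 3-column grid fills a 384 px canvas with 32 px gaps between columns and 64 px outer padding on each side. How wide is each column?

64 px

Content width = 384 − 2·64 = 256 px.
256 − 2·32 = 192; ÷3 gives c = 64 px.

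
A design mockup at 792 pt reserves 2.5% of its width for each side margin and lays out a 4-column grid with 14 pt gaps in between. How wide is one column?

Margins: 2.5% × 792 = 19.8 pt each, so content = 792 − 39.6 = 752.4 pt.
Subtracting 3 gaps of 14 leaves 710.4 for 4 columns, so c = 177.6 pt.

177.6 pt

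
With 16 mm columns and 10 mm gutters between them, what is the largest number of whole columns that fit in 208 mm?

k columns need k·16 + (k−1)·10 = k·26 − 10.
k·26 − 10 ≤ 208 → k ≤ 218 / 26 ≈ 8.38, so k = 8.

8 columns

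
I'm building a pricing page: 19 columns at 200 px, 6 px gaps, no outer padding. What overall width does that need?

3908 px

Summing: 3800 + 108 = 3908 px.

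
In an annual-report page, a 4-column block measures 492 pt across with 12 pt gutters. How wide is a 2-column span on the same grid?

Subtracting 3 gutters of 12 leaves 456 for 4 columns, so c = 114 pt.
2 columns plus 1 gutter: 228 + 12 = 240 pt.

240 pt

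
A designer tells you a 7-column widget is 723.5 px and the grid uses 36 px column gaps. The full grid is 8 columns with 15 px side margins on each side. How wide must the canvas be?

862 px

723.5 − 6·36 = 507.5; ÷7 gives c = 72.5 px.
Canvas = 2·15 + 8·72.5 + 7·36 = 30 + 580 + 252 = 862 px.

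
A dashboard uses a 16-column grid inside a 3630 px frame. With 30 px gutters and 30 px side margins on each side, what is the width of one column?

195 px

Subtract both margins: 3630 − 2·30 = 3570 px.
16c + 15·30 = 3570 → 16c = 3120 → c = 195 px.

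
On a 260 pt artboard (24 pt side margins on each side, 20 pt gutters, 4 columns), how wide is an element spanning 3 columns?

Content width = 260 − 2·24 = 212 pt.
4c + 3·20 = 212 → 4c = 152 → c = 38 pt.
3-column span = 3·38 + 2·20 = 154 pt.

154 pt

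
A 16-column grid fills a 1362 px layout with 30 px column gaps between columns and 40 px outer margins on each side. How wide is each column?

Content width = 1362 − 2·40 = 1282 px.
Subtracting 15 column gaps of 30 leaves 832 for 16 columns, so c = 52 px.

52 px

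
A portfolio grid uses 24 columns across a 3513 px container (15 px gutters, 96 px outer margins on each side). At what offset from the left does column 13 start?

Take off 192 px of margins, leaving 3321 px.
Subtracting 23 gutters of 15 leaves 2976 for 24 columns, so c = 124 px.
Before column 13: the margin + 12 columns + 12 gutters.
Offset = 96 + 12·(124 + 15) = 96 + 1668 = 1764 px.

1764 px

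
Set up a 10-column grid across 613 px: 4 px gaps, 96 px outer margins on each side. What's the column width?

Take off 192 px of margins, leaving 421 px.
10c + 9·4 = 421 → 10c = 385 → c = 38.5 px.

38.5 px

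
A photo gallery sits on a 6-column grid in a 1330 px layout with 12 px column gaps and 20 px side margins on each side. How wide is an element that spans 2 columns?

422 px

Content width = 1330 − 2·20 = 1290 px.
1290 − 5·12 = 1230; ÷6 gives c = 205 px.
2 columns plus 1 column gap: 410 + 12 = 422 px.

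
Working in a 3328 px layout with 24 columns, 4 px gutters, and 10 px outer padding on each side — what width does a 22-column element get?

3032 px

Inside the margins: 3328 − 20 = 3308 px.
24 columns + 23 gutters: 24c + 23·4 = 3308.
24c = 3308 − 92 = 3216, so c = 134 px.
22-column span = 22·134 + 21·4 = 3032 px.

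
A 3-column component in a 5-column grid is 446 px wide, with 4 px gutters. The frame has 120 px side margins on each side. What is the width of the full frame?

3c + 2·4 = 446 → 3c = 438 → c = 146 px.
Total width: 2·120 + 5·146 + 4·4 = 986 px.

986 px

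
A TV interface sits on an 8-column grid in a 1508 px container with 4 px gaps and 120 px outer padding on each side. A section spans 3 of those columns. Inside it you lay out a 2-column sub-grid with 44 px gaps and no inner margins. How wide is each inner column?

Subtract both margins: 1508 − 2·120 = 1268 px.
8 columns + 7 gaps: 8c + 7·4 = 1268.
8c = 1268 − 28 = 1240, so c = 155 px.
3-column span = 3·155 + 2·4 = 473 px.
2 columns + 1 gap: 2d + 1·44 = 473.
2d = 473 − 44 = 429, so d = 214.5 px.

214.5 px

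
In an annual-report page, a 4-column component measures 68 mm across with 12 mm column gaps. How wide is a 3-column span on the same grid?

Subtracting 3 column gaps of 12 leaves 32 for 4 columns, so c = 8 mm.
Span of 3: 3·8 + 2·12 = 24 + 24 = 48 mm.

48 mm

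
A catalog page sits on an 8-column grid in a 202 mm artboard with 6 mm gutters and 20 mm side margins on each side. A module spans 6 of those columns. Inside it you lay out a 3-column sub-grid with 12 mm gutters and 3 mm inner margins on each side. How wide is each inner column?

Outer content = 202 − 2·20 = 162 mm.
8c + 7·6 = 162 → 8c = 120 → c = 15 mm.
6-column span = 6·15 + 5·6 = 120 mm.
Inner content = 120 − 2·3 = 114 mm.
114 − 2·12 = 90; ÷3 gives d = 30 mm.

30 mm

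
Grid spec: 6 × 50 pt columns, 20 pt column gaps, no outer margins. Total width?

Summing: 300 + 100 = 400 pt.

400 pt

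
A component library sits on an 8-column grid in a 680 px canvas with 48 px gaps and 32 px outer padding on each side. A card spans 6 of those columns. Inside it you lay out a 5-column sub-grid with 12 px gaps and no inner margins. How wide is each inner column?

Subtract both margins: 680 − 2·32 = 616 px.
616 − 7·48 = 280; ÷8 gives c = 35 px.
6-column span = 6·35 + 5·48 = 450 px.
450 − 4·12 = 402; ÷5 gives d = 80.4 px.

80.4 px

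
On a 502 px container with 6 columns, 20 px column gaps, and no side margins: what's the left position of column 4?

502 − 5·20 = 402; ÷6 gives c = 67 px.
Before column 4: 3 columns + 3 column gaps.
Offset = 3·(67 + 20) = 3·87 = 261 px.

261 px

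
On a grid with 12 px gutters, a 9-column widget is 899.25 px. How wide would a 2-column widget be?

190.5 px

9 columns + 8 gutters: 9c + 8·12 = 899.25.
9c = 899.25 − 96 = 803.25, so c = 89.25 px.
2-column span = 2·89.25 + 1·12 = 190.5 px.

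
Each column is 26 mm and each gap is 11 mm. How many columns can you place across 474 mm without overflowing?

13 columns

Each extra column adds 26 + 11 = 37 mm.
(474 + 11) / 37 = 13.11, so 13 columns fit.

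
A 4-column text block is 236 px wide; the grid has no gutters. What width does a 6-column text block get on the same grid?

354 px

With no gutters, each column is 236/4 = 59 px.
6-column span = 6·59 = 354 px.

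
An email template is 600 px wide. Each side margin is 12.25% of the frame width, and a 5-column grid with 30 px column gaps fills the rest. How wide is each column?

600 × (1 − 2·12.25%) = 600 × 75.5% = 453 px for the columns.
5c + 4·30 = 453 → 5c = 333 → c = 66.6 px.

66.6 px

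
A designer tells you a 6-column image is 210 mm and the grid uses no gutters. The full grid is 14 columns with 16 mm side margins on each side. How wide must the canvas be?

6c = 210 → c = 35 mm.
Canvas = 2·16 + 14·35 = 32 + 490 = 522 mm.

522 mm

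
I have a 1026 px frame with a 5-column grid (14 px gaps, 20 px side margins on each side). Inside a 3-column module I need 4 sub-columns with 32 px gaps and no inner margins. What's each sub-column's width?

Subtract both margins: 1026 − 2·20 = 986 px.
986 − 4·14 = 930; ÷5 gives c = 186 px.
Span of 3: 3·186 + 2·14 = 558 + 28 = 586 px.
4 columns + 3 gaps: 4d + 3·32 = 586.
4d = 586 − 96 = 490, so d = 122.5 px.

122.5 px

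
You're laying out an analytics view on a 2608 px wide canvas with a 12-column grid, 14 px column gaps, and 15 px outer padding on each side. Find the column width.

Take off 30 px of margins, leaving 2578 px.
12c + 11·14 = 2578 → 12c = 2424 → c = 202 px.

202 px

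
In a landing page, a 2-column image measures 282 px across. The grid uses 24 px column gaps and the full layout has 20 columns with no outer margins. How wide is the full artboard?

Subtracting 1 column gap of 24 leaves 258 for 2 columns, so c = 129 px.
Summing: 2580 + 456 = 3036 px.

3036 px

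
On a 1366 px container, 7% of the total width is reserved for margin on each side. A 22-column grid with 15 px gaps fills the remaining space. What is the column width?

1366 × (1 − 2·7%) = 1366 × 86% = 1174.76 px for the columns.
Subtracting 21 gaps of 15 leaves 859.76 for 22 columns, so c = 39.08 px.

39.08 px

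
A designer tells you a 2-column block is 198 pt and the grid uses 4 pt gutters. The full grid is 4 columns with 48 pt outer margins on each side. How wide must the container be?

Subtracting 1 gutter of 4 leaves 194 for 2 columns, so c = 97 pt.
Adding margins, columns and gutters: 96 + 388 + 12 = 496 pt.

496 pt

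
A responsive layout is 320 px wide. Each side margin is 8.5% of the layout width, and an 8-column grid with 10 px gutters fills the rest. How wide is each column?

24.45 px

Margins: 8.5% × 320 = 27.2 px each, so content = 320 − 54.4 = 265.6 px.
8 columns + 7 gutters: 8c + 7·10 = 265.6.
8c = 265.6 − 70 = 195.6, so c = 24.45 px.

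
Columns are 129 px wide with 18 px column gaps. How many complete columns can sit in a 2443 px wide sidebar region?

16 columns

Each extra column adds 129 + 18 = 147 px.
(2443 + 18) / 147 = 16.74, so 16 columns fit.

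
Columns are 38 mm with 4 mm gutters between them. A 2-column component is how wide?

Span of 2: 2·38 + 1·4 = 76 + 4 = 80 mm.

80 mm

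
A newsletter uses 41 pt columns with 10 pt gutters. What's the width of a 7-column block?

7-column span = 7·41 + 6·10 = 347 pt.

347 pt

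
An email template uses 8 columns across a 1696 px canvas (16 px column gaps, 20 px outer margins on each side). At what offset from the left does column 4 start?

Take off 40 px of margins, leaving 1656 px.
8c + 7·16 = 1656 → 8c = 1544 → c = 193 px.
Before column 4: the margin + 3 columns + 3 column gaps.
Offset = 20 + 3·(193 + 16) = 20 + 627 = 647 px.

647 px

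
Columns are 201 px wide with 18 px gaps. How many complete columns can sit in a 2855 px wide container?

13 columns

k columns need k·201 + (k−1)·18 = k·219 − 18.
k·219 − 18 ≤ 2855 → k ≤ 2873 / 219 ≈ 13.12, so k = 13.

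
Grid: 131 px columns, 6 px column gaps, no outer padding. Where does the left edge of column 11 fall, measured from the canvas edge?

1370 px

No margin, so column 11 starts at 10·(column + gutter) = 10·137 = 1370 px.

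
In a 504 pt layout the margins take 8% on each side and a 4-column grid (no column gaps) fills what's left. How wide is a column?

Each margin = 8% of 504 = 40.32 pt; content = 504 − 2·40.32 = 423.36 pt.
4c = 423.36 → c = 105.84 pt.

105.84 pt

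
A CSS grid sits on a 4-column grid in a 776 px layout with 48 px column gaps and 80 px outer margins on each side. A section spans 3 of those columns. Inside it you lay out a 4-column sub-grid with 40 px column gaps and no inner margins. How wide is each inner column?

Inside the margins: 776 − 160 = 616 px.
Subtracting 3 column gaps of 48 leaves 472 for 4 columns, so c = 118 px.
3 columns plus 2 column gaps: 354 + 96 = 450 px.
4 columns + 3 column gaps: 4d + 3·40 = 450.
4d = 450 − 120 = 330, so d = 82.5 px.

82.5 px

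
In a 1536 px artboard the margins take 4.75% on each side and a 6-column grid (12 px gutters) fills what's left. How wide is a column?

221.68 px

Each margin = 4.75% of 1536 = 72.96 px; content = 1536 − 2·72.96 = 1390.08 px.
Subtracting 5 gutters of 12 leaves 1330.08 for 6 columns, so c = 221.68 px.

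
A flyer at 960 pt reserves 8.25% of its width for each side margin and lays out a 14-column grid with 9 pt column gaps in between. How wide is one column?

48.9 pt

Margins: 8.25% × 960 = 79.2 pt each, so content = 960 − 158.4 = 801.6 pt.
801.6 − 13·9 = 684.6; ÷14 gives c = 48.9 pt.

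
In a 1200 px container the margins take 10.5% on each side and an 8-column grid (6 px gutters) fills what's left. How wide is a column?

113.25 px

Each margin = 10.5% of 1200 = 126 px; content = 1200 − 2·126 = 948 px.
Subtracting 7 gutters of 6 leaves 906 for 8 columns, so c = 113.25 px.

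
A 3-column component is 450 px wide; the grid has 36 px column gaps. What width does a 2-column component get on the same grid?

3 columns + 2 column gaps: 3c + 2·36 = 450.
3c = 450 − 72 = 378, so c = 126 px.
2 columns plus 1 column gap: 252 + 36 = 288 px.

288 px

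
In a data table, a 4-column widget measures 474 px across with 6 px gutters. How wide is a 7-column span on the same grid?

Subtracting 3 gutters of 6 leaves 456 for 4 columns, so c = 114 px.
7 columns plus 6 gutters: 798 + 36 = 834 px.

834 px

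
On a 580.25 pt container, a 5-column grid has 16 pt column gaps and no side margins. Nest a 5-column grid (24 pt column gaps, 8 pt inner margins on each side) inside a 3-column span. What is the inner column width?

580.25 − 4·16 = 516.25; ÷5 gives c = 103.25 pt.
Span of 3: 3·103.25 + 2·16 = 309.75 + 32 = 341.75 pt.
Inner content = 341.75 − 2·8 = 325.75 pt.
5 columns + 4 column gaps: 5d + 4·24 = 325.75.
5d = 325.75 − 96 = 229.75, so d = 45.95 pt.

45.95 pt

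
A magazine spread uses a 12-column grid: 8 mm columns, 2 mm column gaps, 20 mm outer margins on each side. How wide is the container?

158 mm

Container = 2·20 + 12·8 + 11·2 = 40 + 96 + 22 = 158 mm.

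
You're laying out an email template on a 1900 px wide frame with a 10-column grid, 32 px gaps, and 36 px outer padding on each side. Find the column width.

154 px

Content width = 1900 − 2·36 = 1828 px.
Subtracting 9 gaps of 32 leaves 1540 for 10 columns, so c = 154 px.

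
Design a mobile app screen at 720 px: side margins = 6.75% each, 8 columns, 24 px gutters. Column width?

56.85 px

Each margin = 6.75% of 720 = 48.6 px; content = 720 − 2·48.6 = 622.8 px.
8c + 7·24 = 622.8 → 8c = 454.8 → c = 56.85 px.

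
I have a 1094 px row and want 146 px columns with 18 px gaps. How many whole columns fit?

6 columns: 6·146 + 5·18 = 966 px ≤ 1094.
7 columns: 1130 px > 1094. So 6.

6 columns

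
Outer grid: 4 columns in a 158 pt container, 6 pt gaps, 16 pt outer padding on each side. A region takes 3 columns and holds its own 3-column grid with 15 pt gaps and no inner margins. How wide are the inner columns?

Inside the margins: 158 − 32 = 126 pt.
126 − 3·6 = 108; ÷4 gives c = 27 pt.
Span of 3: 3·27 + 2·6 = 81 + 12 = 93 pt.
3 columns + 2 gaps: 3d + 2·15 = 93.
3d = 93 − 30 = 63, so d = 21 pt.

21 pt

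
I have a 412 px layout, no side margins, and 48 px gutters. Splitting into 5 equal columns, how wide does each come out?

5c + 4·48 = 412 → 5c = 220 → c = 44 px.

44 px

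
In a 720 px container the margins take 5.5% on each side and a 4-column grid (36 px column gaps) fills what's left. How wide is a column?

720 × (1 − 2·5.5%) = 720 × 89% = 640.8 px for the columns.
4c + 3·36 = 640.8 → 4c = 532.8 → c = 133.2 px.

133.2 px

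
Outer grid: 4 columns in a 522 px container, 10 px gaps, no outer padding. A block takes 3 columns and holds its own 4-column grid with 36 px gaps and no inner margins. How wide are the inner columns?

4 columns + 3 gaps: 4c + 3·10 = 522.
4c = 522 − 30 = 492, so c = 123 px.
Span of 3: 3·123 + 2·10 = 369 + 20 = 389 px.
Subtracting 3 gaps of 36 leaves 281 for 4 columns, so d = 70.25 px.

70.25 px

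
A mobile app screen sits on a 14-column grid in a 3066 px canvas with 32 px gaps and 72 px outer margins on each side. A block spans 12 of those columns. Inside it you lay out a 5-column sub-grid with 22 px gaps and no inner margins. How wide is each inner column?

482.4 px

Subtract both margins: 3066 − 2·72 = 2922 px.
Subtracting 13 gaps of 32 leaves 2506 for 14 columns, so c = 179 px.
12-column span = 12·179 + 11·32 = 2500 px.
Subtracting 4 gaps of 22 leaves 2412 for 5 columns, so d = 482.4 px.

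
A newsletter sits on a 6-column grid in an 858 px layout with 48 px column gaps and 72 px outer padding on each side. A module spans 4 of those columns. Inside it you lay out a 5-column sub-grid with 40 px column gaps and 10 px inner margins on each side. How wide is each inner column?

56 px

Subtract both margins: 858 − 2·72 = 714 px.
6 columns + 5 column gaps: 6c + 5·48 = 714.
6c = 714 − 240 = 474, so c = 79 px.
4-column span = 4·79 + 3·48 = 460 px.
Inner content = 460 − 2·10 = 440 px.
5 columns + 4 column gaps: 5d + 4·40 = 440.
5d = 440 − 160 = 280, so d = 56 px.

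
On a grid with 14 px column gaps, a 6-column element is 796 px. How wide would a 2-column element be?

256 px

6c + 5·14 = 796 → 6c = 726 → c = 121 px.
Span of 2: 2·121 + 1·14 = 242 + 14 = 256 px.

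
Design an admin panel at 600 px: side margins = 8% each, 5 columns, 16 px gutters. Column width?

88 px

Margins: 8% × 600 = 48 px each, so content = 600 − 96 = 504 px.
5 columns + 4 gutters: 5c + 4·16 = 504.
5c = 504 − 64 = 440, so c = 88 px.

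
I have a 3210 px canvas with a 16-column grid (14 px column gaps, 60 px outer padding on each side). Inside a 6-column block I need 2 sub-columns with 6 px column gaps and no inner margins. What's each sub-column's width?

Outer content = 3210 − 2·60 = 3090 px.
Subtracting 15 column gaps of 14 leaves 2880 for 16 columns, so c = 180 px.
Span of 6: 6·180 + 5·14 = 1080 + 70 = 1150 px.
1150 − 1·6 = 1144; ÷2 gives d = 572 px.

572 px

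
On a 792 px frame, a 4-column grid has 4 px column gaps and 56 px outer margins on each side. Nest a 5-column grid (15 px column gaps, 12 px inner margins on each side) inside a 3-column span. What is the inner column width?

85 px

Outer content = 792 − 2·56 = 680 px.
Subtracting 3 column gaps of 4 leaves 668 for 4 columns, so c = 167 px.
3 columns plus 2 column gaps: 501 + 8 = 509 px.
Inner content = 509 − 2·12 = 485 px.
485 − 4·15 = 425; ÷5 gives d = 85 px.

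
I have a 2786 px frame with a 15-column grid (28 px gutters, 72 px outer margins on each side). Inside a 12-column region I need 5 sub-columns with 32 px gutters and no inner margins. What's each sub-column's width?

396 px

Inside the margins: 2786 − 144 = 2642 px.
15 columns + 14 gutters: 15c + 14·28 = 2642.
15c = 2642 − 392 = 2250, so c = 150 px.
12 columns plus 11 gutters: 1800 + 308 = 2108 px.
Subtracting 4 gutters of 32 leaves 1980 for 5 columns, so d = 396 px.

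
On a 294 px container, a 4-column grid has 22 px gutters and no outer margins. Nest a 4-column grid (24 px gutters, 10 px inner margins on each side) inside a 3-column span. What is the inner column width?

30.75 px

4c + 3·22 = 294 → 4c = 228 → c = 57 px.
3 columns plus 2 gutters: 171 + 44 = 215 px.
Inner content = 215 − 2·10 = 195 px.
4 columns + 3 gutters: 4d + 3·24 = 195.
4d = 195 − 72 = 123, so d = 30.75 px.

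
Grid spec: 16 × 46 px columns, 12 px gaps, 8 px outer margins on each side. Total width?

932 px

Adding margins, columns and gutters: 16 + 736 + 180 = 932 px.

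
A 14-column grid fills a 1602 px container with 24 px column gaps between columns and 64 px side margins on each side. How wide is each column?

Content width = 1602 − 2·64 = 1474 px.
1474 − 13·24 = 1162; ÷14 gives c = 83 px.

83 px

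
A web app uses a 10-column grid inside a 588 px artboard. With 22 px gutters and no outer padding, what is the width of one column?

39 px

588 − 9·22 = 390; ÷10 gives c = 39 px.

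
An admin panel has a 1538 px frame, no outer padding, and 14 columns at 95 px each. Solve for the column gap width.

14 columns take 14·95 = 1330 px; remaining 208 splits into 13 column gaps.
g = 208 / 13 = 16 px.

16 px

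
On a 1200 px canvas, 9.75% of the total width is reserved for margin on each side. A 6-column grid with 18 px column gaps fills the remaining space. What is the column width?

146 px

Margins: 9.75% × 1200 = 117 px each, so content = 1200 − 234 = 966 px.
6 columns + 5 column gaps: 6c + 5·18 = 966.
6c = 966 − 90 = 876, so c = 146 px.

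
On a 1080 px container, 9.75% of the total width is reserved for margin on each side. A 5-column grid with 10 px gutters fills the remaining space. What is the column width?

165.88 px

1080 × (1 − 2·9.75%) = 1080 × 80.5% = 869.4 px for the columns.
5c + 4·10 = 869.4 → 5c = 829.4 → c = 165.88 px.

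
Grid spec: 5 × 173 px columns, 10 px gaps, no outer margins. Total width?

Summing: 865 + 40 = 905 px.

905 px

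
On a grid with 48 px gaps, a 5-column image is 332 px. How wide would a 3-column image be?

5 columns + 4 gaps: 5c + 4·48 = 332.
5c = 332 − 192 = 140, so c = 28 px.
3-column span = 3·28 + 2·48 = 180 px.

180 px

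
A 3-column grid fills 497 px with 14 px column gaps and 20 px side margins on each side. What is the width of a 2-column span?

300 px

Inside the margins: 497 − 40 = 457 px.
3 columns + 2 column gaps: 3c + 2·14 = 457.
3c = 457 − 28 = 429, so c = 143 px.
Span of 2: 2·143 + 1·14 = 286 + 14 = 300 px.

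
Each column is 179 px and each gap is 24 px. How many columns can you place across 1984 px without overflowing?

9 columns: 9·179 + 8·24 = 1803 px ≤ 1984.
10 columns: 2006 px > 1984. So 9.

9 columns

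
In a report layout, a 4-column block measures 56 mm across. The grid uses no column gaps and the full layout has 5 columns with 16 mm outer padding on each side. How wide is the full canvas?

With no column gaps, each column is 56/4 = 14 mm.
Summing: 32 + 70 = 102 mm.

102 mm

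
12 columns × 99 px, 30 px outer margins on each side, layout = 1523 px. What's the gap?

Subtract both margins: 1523 − 2·30 = 1463 px.
Columns use 1188 px, leaving 275 px across 11 gaps = 25 px each.

25 px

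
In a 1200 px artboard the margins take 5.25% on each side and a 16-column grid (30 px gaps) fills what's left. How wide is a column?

39 px

Margins: 5.25% × 1200 = 63 px each, so content = 1200 − 126 = 1074 px.
16 columns + 15 gaps: 16c + 15·30 = 1074.
16c = 1074 − 450 = 624, so c = 39 px.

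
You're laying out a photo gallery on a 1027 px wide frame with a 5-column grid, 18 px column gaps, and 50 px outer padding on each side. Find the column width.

171 px

Take off 100 px of margins, leaving 927 px.
927 − 4·18 = 855; ÷5 gives c = 171 px.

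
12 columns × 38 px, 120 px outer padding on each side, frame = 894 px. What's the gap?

Inside the margins: 894 − 240 = 654 px.
12·38 + 11g = 654 → 11g = 198 → g = 18 px.

18 px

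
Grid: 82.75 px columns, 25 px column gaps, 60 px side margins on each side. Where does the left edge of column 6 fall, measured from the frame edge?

598.75 px

Column 6 starts at margin + 5·(column + gutter) = 60 + 5·107.75 = 598.75 px.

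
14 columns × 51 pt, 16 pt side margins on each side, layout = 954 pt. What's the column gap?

Content width = 954 − 2·16 = 922 pt.
Columns use 714 pt, leaving 208 pt across 13 column gaps = 16 pt each.

16 pt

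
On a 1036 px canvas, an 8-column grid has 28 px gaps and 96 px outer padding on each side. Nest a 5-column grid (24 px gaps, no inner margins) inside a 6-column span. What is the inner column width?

Take off 192 px of margins, leaving 844 px.
Subtracting 7 gaps of 28 leaves 648 for 8 columns, so c = 81 px.
6 columns plus 5 gaps: 486 + 140 = 626 px.
5 columns + 4 gaps: 5d + 4·24 = 626.
5d = 626 − 96 = 530, so d = 106 px.

106 px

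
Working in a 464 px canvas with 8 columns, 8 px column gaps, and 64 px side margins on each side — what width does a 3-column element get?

Content width = 464 − 2·64 = 336 px.
336 − 7·8 = 280; ÷8 gives c = 35 px.
Span of 3: 3·35 + 2·8 = 105 + 16 = 121 px.

121 px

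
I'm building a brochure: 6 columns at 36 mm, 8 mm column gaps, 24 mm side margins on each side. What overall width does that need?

Layout = 2·24 + 6·36 + 5·8 = 48 + 216 + 40 = 304 mm.

304 mm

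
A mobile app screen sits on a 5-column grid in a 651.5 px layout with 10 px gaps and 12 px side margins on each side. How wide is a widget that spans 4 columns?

Take off 24 px of margins, leaving 627.5 px.
Subtracting 4 gaps of 10 leaves 587.5 for 5 columns, so c = 117.5 px.
4-column span = 4·117.5 + 3·10 = 500 px.

500 px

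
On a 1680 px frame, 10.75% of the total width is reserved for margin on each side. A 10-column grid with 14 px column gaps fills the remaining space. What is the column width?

119.28 px

1680 × (1 − 2·10.75%) = 1680 × 78.5% = 1318.8 px for the columns.
10c + 9·14 = 1318.8 → 10c = 1192.8 → c = 119.28 px.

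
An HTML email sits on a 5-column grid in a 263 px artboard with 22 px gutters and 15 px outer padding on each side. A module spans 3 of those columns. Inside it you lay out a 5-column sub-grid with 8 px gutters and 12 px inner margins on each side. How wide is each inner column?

Subtract both margins: 263 − 2·15 = 233 px.
5 columns + 4 gutters: 5c + 4·22 = 233.
5c = 233 − 88 = 145, so c = 29 px.
Span of 3: 3·29 + 2·22 = 87 + 44 = 131 px.
Inner content = 131 − 2·12 = 107 px.
5 columns + 4 gutters: 5d + 4·8 = 107.
5d = 107 − 32 = 75, so d = 15 px.

15 px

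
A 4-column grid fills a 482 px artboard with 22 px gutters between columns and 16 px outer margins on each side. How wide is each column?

96 px

Take off 32 px of margins, leaving 450 px.
4c + 3·22 = 450 → 4c = 384 → c = 96 px.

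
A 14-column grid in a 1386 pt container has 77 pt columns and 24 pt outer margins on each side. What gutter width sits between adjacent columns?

Take off 48 pt of margins, leaving 1338 pt.
Columns use 1078 pt, leaving 260 pt across 13 gutters = 20 pt each.

20 pt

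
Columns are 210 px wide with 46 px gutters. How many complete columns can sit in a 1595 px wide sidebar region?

6 columns

k columns need k·210 + (k−1)·46 = k·256 − 46.
k·256 − 46 ≤ 1595 → k ≤ 1641 / 256 ≈ 6.41, so k = 6.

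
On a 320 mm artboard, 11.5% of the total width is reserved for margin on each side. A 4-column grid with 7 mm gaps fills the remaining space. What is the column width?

320 × (1 − 2·11.5%) = 320 × 77% = 246.4 mm for the columns.
4 columns + 3 gaps: 4c + 3·7 = 246.4.
4c = 246.4 − 21 = 225.4, so c = 56.35 mm.

56.35 mm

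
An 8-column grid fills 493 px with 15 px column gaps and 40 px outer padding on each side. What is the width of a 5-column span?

252.5 px

Subtract both margins: 493 − 2·40 = 413 px.
Subtracting 7 column gaps of 15 leaves 308 for 8 columns, so c = 38.5 px.
5-column span = 5·38.5 + 4·15 = 252.5 px.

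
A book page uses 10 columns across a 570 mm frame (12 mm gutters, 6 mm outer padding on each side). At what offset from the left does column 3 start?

Content = 570 − 2·6 = 558 mm.
Subtracting 9 gutters of 12 leaves 450 for 10 columns, so c = 45 mm.
Before column 3: the margin + 2 columns + 2 gutters.
Offset = 6 + 2·(45 + 12) = 6 + 114 = 120 mm.

120 mm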